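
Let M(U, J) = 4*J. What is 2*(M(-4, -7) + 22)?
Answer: -12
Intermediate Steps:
2*(M(-4, -7) + 22) = 2*(4*(-7) + 22) = 2*(-28 + 22) = 2*(-6) = -12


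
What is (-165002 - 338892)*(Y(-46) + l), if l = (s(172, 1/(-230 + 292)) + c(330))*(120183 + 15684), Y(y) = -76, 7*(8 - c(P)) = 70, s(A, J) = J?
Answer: 4211634989291/31 ≈ 1.3586e+11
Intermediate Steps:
c(P) = -2 (c(P) = 8 - ⅐*70 = 8 - 10 = -2)
l = -16711641/62 (l = (1/(-230 + 292) - 2)*(120183 + 15684) = (1/62 - 2)*135867 = -123/62*135867 = -16711641/62 ≈ -2.6954e+5)
(-165002 - 338892)*(Y(-46) + l) = (-165002 - 338892)*(-76 - 16711641/62) = -503894*(-16716353/62) = 4211634989291/31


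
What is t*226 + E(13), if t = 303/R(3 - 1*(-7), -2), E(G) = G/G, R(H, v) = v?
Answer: -34238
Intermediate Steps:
E(G) = 1
t = -303/2 (t = 303/(-2) = 303*(-½) = -303/2 ≈ -151.50)
t*226 + E(13) = -303/2*226 + 1 = -34239 + 1 = -34238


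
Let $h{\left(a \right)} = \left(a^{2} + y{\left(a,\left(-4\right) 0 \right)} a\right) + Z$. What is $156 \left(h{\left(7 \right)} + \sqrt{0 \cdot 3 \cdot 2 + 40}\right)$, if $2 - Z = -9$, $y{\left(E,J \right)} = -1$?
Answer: $8268 + 312 \sqrt{10} \approx 9254.6$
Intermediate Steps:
$Z = 11$ ($Z = 2 - -9 = 2 + 9 = 11$)
$h{\left(a \right)} = 11 + a^{2} - a$ ($h{\left(a \right)} = \left(a^{2} - a\right) + 11 = 11 + a^{2} - a$)
$156 \left(h{\left(7 \right)} + \sqrt{0 \cdot 3 \cdot 2 + 40}\right) = 156 \left(\left(11 + 7^{2} - 7\right) + \sqrt{0 \cdot 3 \cdot 2 + 40}\right) = 156 \left(\left(11 + 49 - 7\right) + \sqrt{0 \cdot 2 + 40}\right) = 156 \left(53 + \sqrt{0 + 40}\right) = 156 \left(53 + \sqrt{40}\right) = 156 \left(53 + 2 \sqrt{10}\right) = 8268 + 312 \sqrt{10}$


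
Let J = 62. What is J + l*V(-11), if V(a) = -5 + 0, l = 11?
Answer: 7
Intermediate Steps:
V(a) = -5
J + l*V(-11) = 62 + 11*(-5) = 62 - 55 = 7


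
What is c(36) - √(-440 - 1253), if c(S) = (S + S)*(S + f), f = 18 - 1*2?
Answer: 3744 - I*√1693 ≈ 3744.0 - 41.146*I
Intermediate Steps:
f = 16 (f = 18 - 2 = 16)
c(S) = 2*S*(16 + S) (c(S) = (S + S)*(S + 16) = (2*S)*(16 + S) = 2*S*(16 + S))
c(36) - √(-440 - 1253) = 2*36*(16 + 36) - √(-440 - 1253) = 2*36*52 - √(-1693) = 3744 - I*√1693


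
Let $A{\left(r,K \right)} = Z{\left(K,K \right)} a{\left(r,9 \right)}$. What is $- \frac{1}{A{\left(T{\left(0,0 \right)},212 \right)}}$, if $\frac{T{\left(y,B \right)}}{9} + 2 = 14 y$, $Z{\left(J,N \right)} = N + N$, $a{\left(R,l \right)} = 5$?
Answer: $- \frac{1}{2120} \approx -0.0004717$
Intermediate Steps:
$Z{\left(J,N \right)} = 2 N$
$T{\left(y,B \right)} = -18 + 126 y$ ($T{\left(y,B \right)} = -18 + 9 \cdot 14 y = -18 + 126 y$)
$A{\left(r,K \right)} = 10 K$ ($A{\left(r,K \right)} = 2 K 5 = 10 K$)
$- \frac{1}{A{\left(T{\left(0,0 \right)},212 \right)}} = - \frac{1}{10 \cdot 212} = - \frac{1}{2120}$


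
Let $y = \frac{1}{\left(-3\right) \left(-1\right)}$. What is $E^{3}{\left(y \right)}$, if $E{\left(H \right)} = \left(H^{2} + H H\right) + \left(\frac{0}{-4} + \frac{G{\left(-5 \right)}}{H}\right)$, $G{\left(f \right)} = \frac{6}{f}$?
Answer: $- \frac{3511808}{91125} \approx -38.538$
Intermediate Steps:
$y = \frac{1}{3}$ ($y = \left(- \frac{1}{3}\right) \left(-1\right) = \frac{1}{3} \approx 0.33333$)
$E{\left(H \right)} = 2 H^{2} - \frac{6}{5 H}$ ($E{\left(H \right)} = \left(H^{2} + H H\right) + \left(\frac{0}{-4} + \frac{6 \frac{1}{-5}}{H}\right) = \left(H^{2} + H^{2}\right) + \left(0 \left(- \frac{1}{4}\right) + \frac{6 \left(- \frac{1}{5}\right)}{H}\right) = 2 H^{2} + \left(0 - \frac{6}{5 H}\right) = 2 H^{2} - \frac{6}{5 H}$)
$E^{3}{\left(y \right)} = \left(\frac{2 \frac{1}{\frac{1}{3}} \left(-3 + \frac{5}{27}\right)}{5}\right)^{3} = \left(\frac{2}{5} \cdot 3 \left(-3 + 5 \cdot \frac{1}{27}\right)\right)^{3} = \left(\frac{2}{5} \cdot 3 \left(-3 + \frac{5}{27}\right)\right)^{3} = \left(\frac{2}{5} \cdot 3 \left(- \frac{76}{27}\right)\right)^{3} = \left(- \frac{152}{45}\right)^{3} = - \frac{3511808}{91125}$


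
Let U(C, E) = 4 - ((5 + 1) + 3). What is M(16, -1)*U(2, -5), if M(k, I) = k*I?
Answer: 80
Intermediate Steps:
M(k, I) = I*k
U(C, E) = -5 (U(C, E) = 4 - (6 + 3) = 4 - 1*9 = 4 - 9 = -5)
M(16, -1)*U(2, -5) = -1*16*(-5) = -16*(-5) = 80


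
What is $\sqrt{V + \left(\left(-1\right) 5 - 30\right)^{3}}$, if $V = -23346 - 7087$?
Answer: $2 i \sqrt{18327} \approx 270.75 i$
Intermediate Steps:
$V = -30433$
$\sqrt{V + \left(\left(-1\right) 5 - 30\right)^{3}} = \sqrt{-30433 + \left(\left(-1\right) 5 - 30\right)^{3}} = \sqrt{-30433 + \left(-5 - 30\right)^{3}} = \sqrt{-30433 + \left(-35\right)^{3}} = \sqrt{-30433 - 42875} = \sqrt{-73308} = 2 i \sqrt{18327}$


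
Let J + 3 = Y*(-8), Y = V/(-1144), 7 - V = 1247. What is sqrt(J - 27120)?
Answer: I*sqrt(554815547)/143 ≈ 164.72*I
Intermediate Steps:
V = -1240 (V = 7 - 1*1247 = 7 - 1247 = -1240)
Y = 155/143 (Y = -1240/(-1144) = -1240*(-1/1144) = 155/143 ≈ 1.0839)
J = -1669/143 (J = -3 + (155/143)*(-8) = -3 - 1240/143 = -1669/143 ≈ -11.671)
sqrt(J - 27120) = sqrt(-1669/143 - 27120) = sqrt(-3879829/143) = I*sqrt(554815547)/143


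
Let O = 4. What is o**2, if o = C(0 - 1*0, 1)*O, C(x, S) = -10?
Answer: 1600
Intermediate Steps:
o = -40 (o = -10*4 = -40)
o**2 = (-40)**2 = 1600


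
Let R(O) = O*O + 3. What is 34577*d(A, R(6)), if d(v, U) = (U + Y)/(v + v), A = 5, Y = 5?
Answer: 760694/5 ≈ 1.5214e+5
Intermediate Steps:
R(O) = 3 + O**2 (R(O) = O**2 + 3 = 3 + O**2)
d(v, U) = (5 + U)/(2*v) (d(v, U) = (U + 5)/(v + v) = (5 + U)/((2*v)) = (5 + U)*(1/(2*v)) = (5 + U)/(2*v))
34577*d(A, R(6)) = 34577*((1/2)*(5 + (3 + 6**2))/5) = 34577*((1/2)*(1/5)*(5 + (3 + 36))) = 34577*((1/2)*(1/5)*(5 + 39)) = 34577*((1/2)*(1/5)*44) = 34577*(22/5) = 760694/5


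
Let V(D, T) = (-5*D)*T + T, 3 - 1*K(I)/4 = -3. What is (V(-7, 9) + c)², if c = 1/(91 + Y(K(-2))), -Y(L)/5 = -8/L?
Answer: 8113505625/77284 ≈ 1.0498e+5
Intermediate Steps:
K(I) = 24 (K(I) = 12 - 4*(-3) = 12 + 12 = 24)
V(D, T) = T - 5*D*T (V(D, T) = -5*D*T + T = T - 5*D*T)
Y(L) = 40/L (Y(L) = -(-40)/L = 40/L)
c = 3/278 (c = 1/(91 + 40/24) = 1/(91 + 40*(1/24)) = 1/(91 + 5/3) = 1/(278/3) = 3/278 ≈ 0.010791)
(V(-7, 9) + c)² = (9*(1 - 5*(-7)) + 3/278)² = (9*(1 + 35) + 3/278)² = (9*36 + 3/278)² = (324 + 3/278)² = (90075/278)² = 8113505625/77284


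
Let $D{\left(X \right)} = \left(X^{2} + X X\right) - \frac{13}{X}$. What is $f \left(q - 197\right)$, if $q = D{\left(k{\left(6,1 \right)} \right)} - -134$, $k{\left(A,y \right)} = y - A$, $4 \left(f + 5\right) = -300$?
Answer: $832$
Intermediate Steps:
$f = -80$ ($f = -5 + \frac{1}{4} \left(-300\right) = -5 - 75 = -80$)
$D{\left(X \right)} = - \frac{13}{X} + 2 X^{2}$ ($D{\left(X \right)} = \left(X^{2} + X^{2}\right) - \frac{13}{X} = 2 X^{2} - \frac{13}{X} = - \frac{13}{X} + 2 X^{2}$)
$q = \frac{933}{5}$ ($q = \frac{-13 + 2 \left(1 - 6\right)^{3}}{1 - 6} - -134 = \frac{-13 + 2 \left(1 - 6\right)^{3}}{1 - 6} + 134 = \frac{-13 + 2 \left(-5\right)^{3}}{-5} + 134 = - \frac{-13 + 2 \left(-125\right)}{5} + 134 = - \frac{-13 - 250}{5} + 134 = \left(- \frac{1}{5}\right) \left(-263\right) + 134 = \frac{263}{5} + 134 = \frac{933}{5} \approx 186.6$)
$f \left(q - 197\right) = - 80 \left(\frac{933}{5} - 197\right) = \left(-80\right) \left(- \frac{52}{5}\right) = 832$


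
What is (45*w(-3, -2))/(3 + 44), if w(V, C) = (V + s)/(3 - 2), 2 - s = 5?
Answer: -270/47 ≈ -5.7447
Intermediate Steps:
s = -3 (s = 2 - 1*5 = 2 - 5 = -3)
w(V, C) = -3 + V (w(V, C) = (V - 3)/(3 - 2) = (-3 + V)/1 = (-3 + V)*1 = -3 + V)
(45*w(-3, -2))/(3 + 44) = (45*(-3 - 3))/(3 + 44) = (45*(-6))/47 = -270*1/47 = -270/47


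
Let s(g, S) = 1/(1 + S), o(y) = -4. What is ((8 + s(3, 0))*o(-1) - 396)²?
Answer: 186624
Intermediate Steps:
((8 + s(3, 0))*o(-1) - 396)² = ((8 + 1/(1 + 0))*(-4) - 396)² = ((8 + 1/1)*(-4) - 396)² = ((8 + 1)*(-4) - 396)² = (9*(-4) - 396)² = (-36 - 396)² = (-432)² = 186624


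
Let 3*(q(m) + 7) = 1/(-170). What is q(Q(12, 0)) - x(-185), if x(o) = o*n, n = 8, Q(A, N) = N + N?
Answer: 751229/510 ≈ 1473.0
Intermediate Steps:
Q(A, N) = 2*N
x(o) = 8*o (x(o) = o*8 = 8*o)
q(m) = -3571/510 (q(m) = -7 + (⅓)/(-170) = -7 + (⅓)*(-1/170) = -7 - 1/510 = -3571/510)
q(Q(12, 0)) - x(-185) = -3571/510 - 8*(-185) = -3571/510 - 1*(-1480) = -3571/510 + 1480 = 751229/510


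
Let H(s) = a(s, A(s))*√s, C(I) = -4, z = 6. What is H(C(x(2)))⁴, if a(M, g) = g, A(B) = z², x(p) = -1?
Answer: 26873856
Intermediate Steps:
A(B) = 36 (A(B) = 6² = 36)
H(s) = 36*√s
H(C(x(2)))⁴ = (36*√(-4))⁴ = (36*(2*I))⁴ = (72*I)⁴ = 26873856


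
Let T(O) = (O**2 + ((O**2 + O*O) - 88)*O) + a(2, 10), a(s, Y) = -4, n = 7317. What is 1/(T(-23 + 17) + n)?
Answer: 1/7445 ≈ 0.00013432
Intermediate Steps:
T(O) = -4 + O**2 + O*(-88 + 2*O**2) (T(O) = (O**2 + ((O**2 + O*O) - 88)*O) - 4 = (O**2 + ((O**2 + O**2) - 88)*O) - 4 = (O**2 + (2*O**2 - 88)*O) - 4 = (O**2 + (-88 + 2*O**2)*O) - 4 = (O**2 + O*(-88 + 2*O**2)) - 4 = -4 + O**2 + O*(-88 + 2*O**2))
1/(T(-23 + 17) + n) = 1/((-4 + (-23 + 17)**2 - 88*(-23 + 17) + 2*(-23 + 17)**3) + 7317) = 1/((-4 + (-6)**2 - 88*(-6) + 2*(-6)**3) + 7317) = 1/((-4 + 36 + 528 + 2*(-216)) + 7317) = 1/((-4 + 36 + 528 - 432) + 7317) = 1/(128 + 7317) = 1/7445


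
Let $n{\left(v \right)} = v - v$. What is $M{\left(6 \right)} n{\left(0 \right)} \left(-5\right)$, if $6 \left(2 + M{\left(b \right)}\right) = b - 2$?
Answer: $0$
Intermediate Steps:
$M{\left(b \right)} = - \frac{7}{3} + \frac{b}{6}$ ($M{\left(b \right)} = -2 + \frac{b - 2}{6} = -2 + \frac{-2 + b}{6} = -2 + \left(- \frac{1}{3} + \frac{b}{6}\right) = - \frac{7}{3} + \frac{b}{6}$)
$n{\left(v \right)} = 0$
$M{\left(6 \right)} n{\left(0 \right)} \left(-5\right) = \left(- \frac{7}{3} + \frac{1}{6} \cdot 6\right) 0 \left(-5\right) = \left(- \frac{7}{3} + 1\right) 0 \left(-5\right) = \left(- \frac{4}{3}\right) 0 \left(-5\right) = 0 \left(-5\right) = 0$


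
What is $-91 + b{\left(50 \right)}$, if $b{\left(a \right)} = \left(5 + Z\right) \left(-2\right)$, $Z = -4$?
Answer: $-93$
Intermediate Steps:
$b{\left(a \right)} = -2$ ($b{\left(a \right)} = \left(5 - 4\right) \left(-2\right) = 1 \left(-2\right) = -2$)
$-91 + b{\left(50 \right)} = -91 - 2 = -93$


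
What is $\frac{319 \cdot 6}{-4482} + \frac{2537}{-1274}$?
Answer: $- \frac{2301545}{951678} \approx -2.4184$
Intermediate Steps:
$\frac{319 \cdot 6}{-4482} + \frac{2537}{-1274} = 1914 \left(- \frac{1}{4482}\right) + 2537 \left(- \frac{1}{1274}\right) = - \frac{319}{747} - \frac{2537}{1274} = - \frac{2301545}{951678}$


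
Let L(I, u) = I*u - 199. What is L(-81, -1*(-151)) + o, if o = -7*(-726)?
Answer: -7348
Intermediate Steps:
o = 5082
L(I, u) = -199 + I*u
L(-81, -1*(-151)) + o = (-199 - (-81)*(-151)) + 5082 = (-199 - 81*151) + 5082 = (-199 - 12231) + 5082 = -12430 + 5082 = -7348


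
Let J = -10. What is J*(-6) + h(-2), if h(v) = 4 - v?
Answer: 66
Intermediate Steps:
J*(-6) + h(-2) = -10*(-6) + (4 - 1*(-2)) = 60 + (4 + 2) = 60 + 6 = 66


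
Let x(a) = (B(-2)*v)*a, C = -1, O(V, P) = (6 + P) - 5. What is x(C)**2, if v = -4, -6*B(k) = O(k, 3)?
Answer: 64/9 ≈ 7.1111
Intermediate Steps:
O(V, P) = 1 + P
B(k) = -2/3 (B(k) = -(1 + 3)/6 = -1/6*4 = -2/3)
x(a) = 8*a/3 (x(a) = (-2/3*(-4))*a = 8*a/3)
x(C)**2 = ((8/3)*(-1))**2 = (-8/3)**2 = 64/9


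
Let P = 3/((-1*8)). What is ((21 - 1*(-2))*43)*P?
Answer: -2967/8 ≈ -370.88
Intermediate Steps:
P = -3/8 (P = 3/(-8) = 3*(-⅛) = -3/8 ≈ -0.37500)
((21 - 1*(-2))*43)*P = ((21 - 1*(-2))*43)*(-3/8) = ((21 + 2)*43)*(-3/8) = (23*43)*(-3/8) = 989*(-3/8) = -2967/8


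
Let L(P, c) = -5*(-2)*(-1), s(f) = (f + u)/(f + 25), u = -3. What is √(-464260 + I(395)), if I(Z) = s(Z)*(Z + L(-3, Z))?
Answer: I*√4175106/3 ≈ 681.1*I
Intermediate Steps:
s(f) = (-3 + f)/(25 + f) (s(f) = (f - 3)/(f + 25) = (-3 + f)/(25 + f))
L(P, c) = -10 (L(P, c) = 10*(-1) = -10)
I(Z) = (-10 + Z)*(-3 + Z)/(25 + Z) (I(Z) = ((-3 + Z)/(25 + Z))*(Z - 10) = ((-3 + Z)/(25 + Z))*(-10 + Z) = (-10 + Z)*(-3 + Z)/(25 + Z))
√(-464260 + I(395)) = √(-464260 + (-10 + 395)*(-3 + 395)/(25 + 395)) = √(-464260 + 385*392/420) = √(-464260 + (1/420)*385*392) = √(-464260 + 1078/3) = √(-1391702/3) = I*√4175106/3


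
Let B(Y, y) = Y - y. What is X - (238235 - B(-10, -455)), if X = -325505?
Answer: -563295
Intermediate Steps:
X - (238235 - B(-10, -455)) = -325505 - (238235 - (-10 - 1*(-455))) = -325505 - (238235 - (-10 + 455)) = -325505 - (238235 - 1*445) = -325505 - (238235 - 445) = -325505 - 1*237790 = -325505 - 237790 = -563295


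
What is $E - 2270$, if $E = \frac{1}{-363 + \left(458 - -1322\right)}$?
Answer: $- \frac{3216589}{1417} \approx -2270.0$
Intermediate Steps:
$E = \frac{1}{1417}$ ($E = \frac{1}{-363 + \left(458 + 1322\right)} = \frac{1}{-363 + 1780} = \frac{1}{1417} \approx 0.00070572$)
$E - 2270 = \frac{1}{1417} - 2270 = - \frac{3216589}{1417}$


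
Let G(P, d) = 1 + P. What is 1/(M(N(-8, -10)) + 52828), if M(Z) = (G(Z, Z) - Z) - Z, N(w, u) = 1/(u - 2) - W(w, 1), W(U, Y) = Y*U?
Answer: 12/633853 ≈ 1.8932e-5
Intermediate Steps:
W(U, Y) = U*Y
N(w, u) = 1/(-2 + u) - w (N(w, u) = 1/(u - 2) - w = 1/(-2 + u) - w)
M(Z) = 1 - Z (M(Z) = ((1 + Z) - Z) - Z = 1 - Z)
1/(M(N(-8, -10)) + 52828) = 1/((1 - (1 + 2*(-8) - 1*(-10)*(-8))/(-2 - 10)) + 52828) = 1/((1 - (1 - 16 - 80)/(-12)) + 52828) = 1/((1 - (-1)*(-95)/12) + 52828) = 1/((1 - 1*95/12) + 52828) = 1/((1 - 95/12) + 52828) = 1/(-83/12 + 52828) = 1/(633853/12) = 12/633853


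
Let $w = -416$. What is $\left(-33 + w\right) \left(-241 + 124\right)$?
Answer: $52533$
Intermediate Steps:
$\left(-33 + w\right) \left(-241 + 124\right) = \left(-33 - 416\right) \left(-241 + 124\right) = \left(-449\right) \left(-117\right) = 52533$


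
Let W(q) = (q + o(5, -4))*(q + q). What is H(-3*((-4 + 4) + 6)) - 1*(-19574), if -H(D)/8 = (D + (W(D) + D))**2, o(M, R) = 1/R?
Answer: -3065554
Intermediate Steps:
W(q) = 2*q*(-1/4 + q) (W(q) = (q + 1/(-4))*(q + q) = (q - 1/4)*(2*q) = (-1/4 + q)*(2*q) = 2*q*(-1/4 + q))
H(D) = -8*(2*D + D*(-1 + 4*D)/2)**2 (H(D) = -8*(D + (D*(-1 + 4*D)/2 + D))**2 = -8*(D + (D + D*(-1 + 4*D)/2))**2 = -8*(2*D + D*(-1 + 4*D)/2)**2)
H(-3*((-4 + 4) + 6)) - 1*(-19574) = -2*(-3*((-4 + 4) + 6))**2*(3 + 4*(-3*((-4 + 4) + 6)))**2 - 1*(-19574) = -2*(-3*(0 + 6))**2*(3 + 4*(-3*(0 + 6)))**2 + 19574 = -2*(-3*6)**2*(3 + 4*(-3*6))**2 + 19574 = -2*(-18)**2*(3 + 4*(-18))**2 + 19574 = -2*324*(3 - 72)**2 + 19574 = -2*324*(-69)**2 + 19574 = -2*324*4761 + 19574 = -3085128 + 19574 = -3065554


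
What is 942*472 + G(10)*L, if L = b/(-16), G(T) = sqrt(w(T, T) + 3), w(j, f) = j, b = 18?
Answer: 444624 - 9*sqrt(13)/8 ≈ 4.4462e+5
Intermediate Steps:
G(T) = sqrt(3 + T) (G(T) = sqrt(T + 3) = sqrt(3 + T))
L = -9/8 (L = 18/(-16) = 18*(-1/16) = -9/8 ≈ -1.1250)
942*472 + G(10)*L = 942*472 + sqrt(3 + 10)*(-9/8) = 444624 + sqrt(13)*(-9/8) = 444624 - 9*sqrt(13)/8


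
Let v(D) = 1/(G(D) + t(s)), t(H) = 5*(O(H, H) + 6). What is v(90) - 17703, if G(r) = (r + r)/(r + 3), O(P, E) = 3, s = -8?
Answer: -25757834/1455 ≈ -17703.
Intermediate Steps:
t(H) = 45 (t(H) = 5*(3 + 6) = 5*9 = 45)
G(r) = 2*r/(3 + r) (G(r) = (2*r)/(3 + r) = 2*r/(3 + r))
v(D) = 1/(45 + 2*D/(3 + D)) (v(D) = 1/(2*D/(3 + D) + 45) = 1/(45 + 2*D/(3 + D)))
v(90) - 17703 = (3 + 90)/(135 + 47*90) - 17703 = 93/(135 + 4230) - 17703 = 93/4365 - 17703 = (1/4365)*93 - 17703 = 31/1455 - 17703 = -25757834/1455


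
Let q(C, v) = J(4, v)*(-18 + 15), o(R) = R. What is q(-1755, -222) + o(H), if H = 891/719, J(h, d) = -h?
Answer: 9519/719 ≈ 13.239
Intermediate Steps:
H = 891/719 (H = 891*(1/719) = 891/719 ≈ 1.2392)
q(C, v) = 12 (q(C, v) = (-1*4)*(-18 + 15) = -4*(-3) = 12)
q(-1755, -222) + o(H) = 12 + 891/719 = 9519/719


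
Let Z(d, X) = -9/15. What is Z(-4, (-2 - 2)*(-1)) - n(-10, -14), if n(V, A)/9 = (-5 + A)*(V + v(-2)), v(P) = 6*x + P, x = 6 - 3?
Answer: 5127/5 ≈ 1025.4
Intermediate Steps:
x = 3
Z(d, X) = -3/5 (Z(d, X) = -9*1/15 = -3/5)
v(P) = 18 + P (v(P) = 6*3 + P = 18 + P)
n(V, A) = 9*(-5 + A)*(16 + V) (n(V, A) = 9*((-5 + A)*(V + (18 - 2))) = 9*((-5 + A)*(V + 16)) = 9*((-5 + A)*(16 + V)) = 9*(-5 + A)*(16 + V))
Z(-4, (-2 - 2)*(-1)) - n(-10, -14) = -3/5 - (-720 - 45*(-10) + 144*(-14) + 9*(-14)*(-10)) = -3/5 - (-720 + 450 - 2016 + 1260) = -3/5 - 1*(-1026) = -3/5 + 1026 = 5127/5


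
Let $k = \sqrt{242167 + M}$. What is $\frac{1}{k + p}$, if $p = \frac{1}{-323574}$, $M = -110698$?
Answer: $\frac{323574}{13764821847956243} + \frac{104700133476 \sqrt{131469}}{13764821847956243} \approx 0.002758$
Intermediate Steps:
$p = - \frac{1}{323574} \approx -3.0905 \cdot 10^{-6}$
$k = \sqrt{131469}$ ($k = \sqrt{242167 - 110698} = \sqrt{131469} \approx 362.59$)
$\frac{1}{k + p} = \frac{1}{\sqrt{131469} - \frac{1}{323574}} = \frac{1}{- \frac{1}{323574} + \sqrt{131469}}$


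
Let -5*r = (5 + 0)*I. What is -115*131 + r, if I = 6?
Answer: -15071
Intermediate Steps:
r = -6 (r = -(5 + 0)*6/5 = -6 ≈ -6.0000)
-115*131 + r = -115*131 - 6 = -15065 - 6 = -15071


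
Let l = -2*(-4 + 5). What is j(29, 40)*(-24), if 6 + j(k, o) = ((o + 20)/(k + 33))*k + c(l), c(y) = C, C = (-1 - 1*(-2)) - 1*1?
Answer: -16416/31 ≈ -529.55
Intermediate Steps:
C = 0 (C = (-1 + 2) - 1 = 1 - 1 = 0)
l = -2 (l = -2*1 = -2)
c(y) = 0
j(k, o) = -6 + k*(20 + o)/(33 + k) (j(k, o) = -6 + (((o + 20)/(k + 33))*k + 0) = -6 + (((20 + o)/(33 + k))*k + 0) = -6 + (k*(20 + o)/(33 + k) + 0) = -6 + k*(20 + o)/(33 + k))
j(29, 40)*(-24) = ((-198 + 14*29 + 29*40)/(33 + 29))*(-24) = ((-198 + 406 + 1160)/62)*(-24) = ((1/62)*1368)*(-24) = (684/31)*(-24) = -16416/31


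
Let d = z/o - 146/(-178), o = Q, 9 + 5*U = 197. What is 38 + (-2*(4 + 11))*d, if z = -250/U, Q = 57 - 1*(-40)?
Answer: 6268703/405751 ≈ 15.450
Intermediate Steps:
U = 188/5 (U = -9/5 + (⅕)*197 = -9/5 + 197/5 = 188/5 ≈ 37.600)
Q = 97 (Q = 57 + 40 = 97)
o = 97
z = -625/94 (z = -250/188/5 = -250*5/188 = -625/94 ≈ -6.6489)
d = 609989/811502 (d = -625/94/97 - 146/(-178) = -625/94*1/97 - 146*(-1/178) = -625/9118 + 73/89 = 609989/811502 ≈ 0.75168)
38 + (-2*(4 + 11))*d = 38 - 2*(4 + 11)*(609989/811502) = 38 - 2*15*(609989/811502) = 38 - 30*609989/811502 = 38 - 9149835/405751 = 6268703/405751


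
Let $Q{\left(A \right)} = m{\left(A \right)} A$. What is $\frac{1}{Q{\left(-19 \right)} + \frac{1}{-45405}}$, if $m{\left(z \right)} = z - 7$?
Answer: $\frac{45405}{22430069} \approx 0.0020243$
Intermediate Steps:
$m{\left(z \right)} = -7 + z$
$Q{\left(A \right)} = A \left(-7 + A\right)$ ($Q{\left(A \right)} = \left(-7 + A\right) A = A \left(-7 + A\right)$)
$\frac{1}{Q{\left(-19 \right)} + \frac{1}{-45405}} = \frac{1}{- 19 \left(-7 - 19\right) + \frac{1}{-45405}} = \frac{1}{\left(-19\right) \left(-26\right) - \frac{1}{45405}} = \frac{1}{494 - \frac{1}{45405}} = \frac{1}{\frac{22430069}{45405}} = \frac{45405}{22430069}$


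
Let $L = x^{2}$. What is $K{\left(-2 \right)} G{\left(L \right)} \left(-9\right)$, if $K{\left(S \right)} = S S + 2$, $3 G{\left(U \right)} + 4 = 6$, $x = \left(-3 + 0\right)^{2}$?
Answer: $-36$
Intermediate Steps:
$x = 9$ ($x = \left(-3\right)^{2} = 9$)
$L = 81$ ($L = 9^{2} = 81$)
$G{\left(U \right)} = \frac{2}{3}$ ($G{\left(U \right)} = - \frac{4}{3} + \frac{1}{3} \cdot 6 = - \frac{4}{3} + 2 = \frac{2}{3}$)
$K{\left(S \right)} = 2 + S^{2}$ ($K{\left(S \right)} = S^{2} + 2 = 2 + S^{2}$)
$K{\left(-2 \right)} G{\left(L \right)} \left(-9\right) = \left(2 + \left(-2\right)^{2}\right) \frac{2}{3} \left(-9\right) = \left(2 + 4\right) \frac{2}{3} \left(-9\right) = 6 \cdot \frac{2}{3} \left(-9\right) = 4 \left(-9\right) = -36$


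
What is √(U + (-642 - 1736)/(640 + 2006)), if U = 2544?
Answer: √10093569/63 ≈ 50.429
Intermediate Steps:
√(U + (-642 - 1736)/(640 + 2006)) = √(2544 + (-642 - 1736)/(640 + 2006)) = √(2544 - 2378/2646) = √(2544 - 2378*1/2646) = √(2544 - 1189/1323) = √(3364523/1323) = √10093569/63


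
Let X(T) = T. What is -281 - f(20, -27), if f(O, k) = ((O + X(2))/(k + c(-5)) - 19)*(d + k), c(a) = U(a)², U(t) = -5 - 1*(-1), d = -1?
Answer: -869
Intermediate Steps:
U(t) = -4 (U(t) = -5 + 1 = -4)
c(a) = 16 (c(a) = (-4)² = 16)
f(O, k) = (-1 + k)*(-19 + (2 + O)/(16 + k)) (f(O, k) = ((O + 2)/(k + 16) - 19)*(-1 + k) = ((2 + O)/(16 + k) - 19)*(-1 + k) = (-19 + (2 + O)/(16 + k))*(-1 + k) = (-1 + k)*(-19 + (2 + O)/(16 + k)))
-281 - f(20, -27) = -281 - (302 - 1*20 - 283*(-27) - 19*(-27)² + 20*(-27))/(16 - 27) = -281 - (302 - 20 + 7641 - 19*729 - 540)/(-11) = -281 - (-1)*(302 - 20 + 7641 - 13851 - 540)/11 = -281 - (-1)*(-6468)/11 = -281 - 1*588 = -281 - 588 = -869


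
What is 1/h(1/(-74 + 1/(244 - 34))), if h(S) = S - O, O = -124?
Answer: 15539/1926626 ≈ 0.0080654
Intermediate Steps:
h(S) = 124 + S (h(S) = S - 1*(-124) = S + 124 = 124 + S)
1/h(1/(-74 + 1/(244 - 34))) = 1/(124 + 1/(-74 + 1/(244 - 34))) = 1/(124 + 1/(-74 + 1/210)) = 1/(124 + 1/(-15539/210)) = 1/(124 - 210/15539) = 1/(1926626/15539) = 15539/1926626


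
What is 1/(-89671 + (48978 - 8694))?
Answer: -1/49387 ≈ -2.0248e-5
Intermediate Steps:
1/(-89671 + (48978 - 8694)) = 1/(-89671 + 40284) = 1/(-49387) = -1/49387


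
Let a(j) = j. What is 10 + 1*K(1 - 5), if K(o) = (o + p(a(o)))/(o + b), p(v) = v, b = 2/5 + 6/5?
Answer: 40/3 ≈ 13.333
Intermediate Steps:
b = 8/5 (b = 2*(1/5) + 6*(1/5) = 2/5 + 6/5 = 8/5 ≈ 1.6000)
K(o) = 2*o/(8/5 + o) (K(o) = (o + o)/(o + 8/5) = (2*o)/(8/5 + o) = 2*o/(8/5 + o))
10 + 1*K(1 - 5) = 10 + 1*(10*(1 - 5)/(8 + 5*(1 - 5))) = 10 + 1*(10*(-4)/(8 + 5*(-4))) = 10 + 1*(10*(-4)/(8 - 20)) = 10 + 1*(10*(-4)/(-12)) = 10 + 1*(10*(-4)*(-1/12)) = 10 + 1*(10/3) = 10 + 10/3 = 40/3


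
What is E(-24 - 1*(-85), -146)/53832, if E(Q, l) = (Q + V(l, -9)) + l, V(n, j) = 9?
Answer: -19/13458 ≈ -0.0014118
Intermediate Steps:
E(Q, l) = 9 + Q + l (E(Q, l) = (Q + 9) + l = (9 + Q) + l = 9 + Q + l)
E(-24 - 1*(-85), -146)/53832 = (9 + (-24 - 1*(-85)) - 146)/53832 = (9 + (-24 + 85) - 146)*(1/53832) = (9 + 61 - 146)*(1/53832) = -76*1/53832 = -19/13458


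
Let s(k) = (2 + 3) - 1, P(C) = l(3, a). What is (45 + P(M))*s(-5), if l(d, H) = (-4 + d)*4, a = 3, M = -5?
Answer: 164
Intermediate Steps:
l(d, H) = -16 + 4*d
P(C) = -4 (P(C) = -16 + 4*3 = -16 + 12 = -4)
s(k) = 4 (s(k) = 5 - 1 = 4)
(45 + P(M))*s(-5) = (45 - 4)*4 = 41*4 = 164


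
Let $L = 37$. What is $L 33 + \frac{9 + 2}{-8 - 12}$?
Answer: $\frac{24409}{20} \approx 1220.4$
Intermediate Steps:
$L 33 + \frac{9 + 2}{-8 - 12} = 37 \cdot 33 + \frac{9 + 2}{-8 - 12} = 1221 + \frac{11}{-20} = 1221 + 11 \left(- \frac{1}{20}\right) = 1221 - \frac{11}{20} = \frac{24409}{20}$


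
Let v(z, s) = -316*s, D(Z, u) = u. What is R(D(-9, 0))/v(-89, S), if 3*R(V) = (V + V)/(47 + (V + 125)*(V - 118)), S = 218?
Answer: 0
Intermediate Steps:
R(V) = 2*V/(3*(47 + (-118 + V)*(125 + V))) (R(V) = ((V + V)/(47 + (V + 125)*(V - 118)))/3 = ((2*V)/(47 + (125 + V)*(-118 + V)))/3 = ((2*V)/(47 + (-118 + V)*(125 + V)))/3 = (2*V/(47 + (-118 + V)*(125 + V)))/3 = 2*V/(3*(47 + (-118 + V)*(125 + V))))
R(D(-9, 0))/v(-89, S) = ((⅔)*0/(-14703 + 0² + 7*0))/((-316*218)) = ((⅔)*0/(-14703 + 0 + 0))/(-68888) = ((⅔)*0/(-14703))*(-1/68888) = ((⅔)*0*(-1/14703))*(-1/68888) = 0*(-1/68888) = 0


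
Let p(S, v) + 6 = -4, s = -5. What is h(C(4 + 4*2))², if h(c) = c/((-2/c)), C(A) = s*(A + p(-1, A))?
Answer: 2500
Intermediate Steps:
p(S, v) = -10 (p(S, v) = -6 - 4 = -10)
C(A) = 50 - 5*A (C(A) = -5*(A - 10) = -5*(-10 + A) = 50 - 5*A)
h(c) = -c²/2 (h(c) = c*(-c/2) = -c²/2)
h(C(4 + 4*2))² = (-(50 - 5*(4 + 4*2))²/2)² = (-(50 - 5*(4 + 8))²/2)² = (-(50 - 5*12)²/2)² = (-(50 - 60)²/2)² = (-½*(-10)²)² = (-½*100)² = (-50)² = 2500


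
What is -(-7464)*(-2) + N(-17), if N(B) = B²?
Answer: -14639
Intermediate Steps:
-(-7464)*(-2) + N(-17) = -(-7464)*(-2) + (-17)² = -311*48 + 289 = -14928 + 289 = -14639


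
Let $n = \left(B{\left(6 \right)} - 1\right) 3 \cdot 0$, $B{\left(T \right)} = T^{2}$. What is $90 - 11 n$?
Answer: $90$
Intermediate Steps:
$n = 0$ ($n = \left(6^{2} - 1\right) 3 \cdot 0 = \left(36 - 1\right) 3 \cdot 0 = 35 \cdot 3 \cdot 0 = 105 \cdot 0 = 0$)
$90 - 11 n = 90 - 0 = 90 + 0 = 90$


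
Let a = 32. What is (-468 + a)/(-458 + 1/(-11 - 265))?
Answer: 120336/126409 ≈ 0.95196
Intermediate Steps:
(-468 + a)/(-458 + 1/(-11 - 265)) = (-468 + 32)/(-458 + 1/(-11 - 265)) = -436/(-458 + 1/(-276)) = -436/(-458 - 1/276) = -436/(-126409/276) = -436*(-276/126409) = 120336/126409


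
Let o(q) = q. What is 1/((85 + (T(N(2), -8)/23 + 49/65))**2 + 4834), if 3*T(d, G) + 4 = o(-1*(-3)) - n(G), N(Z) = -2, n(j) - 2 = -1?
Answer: 20115225/245058792226 ≈ 8.2083e-5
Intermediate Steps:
n(j) = 1 (n(j) = 2 - 1 = 1)
T(d, G) = -2/3 (T(d, G) = -4/3 + (-1*(-3) - 1*1)/3 = -4/3 + (3 - 1)/3 = -4/3 + (1/3)*2 = -4/3 + 2/3 = -2/3)
1/((85 + (T(N(2), -8)/23 + 49/65))**2 + 4834) = 1/((85 + (-2/3/23 + 49/65))**2 + 4834) = 1/((85 + (-2/3*1/23 + 49*(1/65)))**2 + 4834) = 1/((85 + (-2/69 + 49/65))**2 + 4834) = 1/((85 + 3251/4485)**2 + 4834) = 1/((384476/4485)**2 + 4834) = 1/(147821794576/20115225 + 4834) = 1/(245058792226/20115225) = 20115225/245058792226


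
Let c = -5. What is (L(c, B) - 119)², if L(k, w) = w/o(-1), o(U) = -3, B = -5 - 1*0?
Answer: 123904/9 ≈ 13767.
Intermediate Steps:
B = -5 (B = -5 + 0 = -5)
L(k, w) = -w/3 (L(k, w) = w/(-3) = w*(-⅓) = -w/3)
(L(c, B) - 119)² = (-⅓*(-5) - 119)² = (5/3 - 119)² = (-352/3)² = 123904/9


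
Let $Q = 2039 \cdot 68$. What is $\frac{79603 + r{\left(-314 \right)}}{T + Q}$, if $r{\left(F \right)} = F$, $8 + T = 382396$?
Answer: $\frac{79289}{521040} \approx 0.15217$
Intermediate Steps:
$T = 382388$ ($T = -8 + 382396 = 382388$)
$Q = 138652$
$\frac{79603 + r{\left(-314 \right)}}{T + Q} = \frac{79603 - 314}{382388 + 138652} = \frac{79289}{521040}$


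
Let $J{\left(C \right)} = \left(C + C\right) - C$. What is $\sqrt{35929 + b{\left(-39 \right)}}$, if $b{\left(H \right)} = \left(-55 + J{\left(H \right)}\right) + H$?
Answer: $2 \sqrt{8949} \approx 189.2$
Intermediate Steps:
$J{\left(C \right)} = C$ ($J{\left(C \right)} = 2 C - C = C$)
$b{\left(H \right)} = -55 + 2 H$ ($b{\left(H \right)} = \left(-55 + H\right) + H = -55 + 2 H$)
$\sqrt{35929 + b{\left(-39 \right)}} = \sqrt{35929 + \left(-55 + 2 \left(-39\right)\right)} = \sqrt{35929 - 133} = \sqrt{35796} = 2 \sqrt{8949}$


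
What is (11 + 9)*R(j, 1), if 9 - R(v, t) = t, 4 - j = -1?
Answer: 160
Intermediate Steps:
j = 5 (j = 4 - 1*(-1) = 4 + 1 = 5)
R(v, t) = 9 - t
(11 + 9)*R(j, 1) = (11 + 9)*(9 - 1*1) = 20*(9 - 1) = 20*8 = 160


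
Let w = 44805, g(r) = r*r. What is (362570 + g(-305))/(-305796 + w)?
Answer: -151865/86997 ≈ -1.7456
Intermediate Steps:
g(r) = r²
(362570 + g(-305))/(-305796 + w) = (362570 + (-305)²)/(-305796 + 44805) = (362570 + 93025)/(-260991) = 455595*(-1/260991) = -151865/86997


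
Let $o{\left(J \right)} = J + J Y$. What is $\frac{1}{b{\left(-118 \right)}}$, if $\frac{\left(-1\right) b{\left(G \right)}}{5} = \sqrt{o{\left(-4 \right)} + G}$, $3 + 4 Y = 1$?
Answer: $\frac{i \sqrt{30}}{300} \approx 0.018257 i$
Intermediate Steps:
$Y = - \frac{1}{2}$ ($Y = - \frac{3}{4} + \frac{1}{4} \cdot 1 = - \frac{3}{4} + \frac{1}{4} = - \frac{1}{2} \approx -0.5$)
$o{\left(J \right)} = \frac{J}{2}$ ($o{\left(J \right)} = J + J \left(- \frac{1}{2}\right) = J - \frac{J}{2} = \frac{J}{2}$)
$b{\left(G \right)} = - 5 \sqrt{-2 + G}$ ($b{\left(G \right)} = - 5 \sqrt{\frac{1}{2} \left(-4\right) + G} = - 5 \sqrt{-2 + G}$)
$\frac{1}{b{\left(-118 \right)}} = \frac{1}{\left(-5\right) \sqrt{-2 - 118}} = \frac{1}{\left(-5\right) \sqrt{-120}} = \frac{1}{\left(-5\right) 2 i \sqrt{30}} = \frac{1}{\left(-10\right) i \sqrt{30}} = \frac{i \sqrt{30}}{300}$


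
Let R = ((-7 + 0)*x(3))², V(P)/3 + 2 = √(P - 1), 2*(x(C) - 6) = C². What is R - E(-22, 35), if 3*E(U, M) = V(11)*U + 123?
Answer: 21269/4 + 22*√10 ≈ 5386.8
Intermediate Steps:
x(C) = 6 + C²/2
V(P) = -6 + 3*√(-1 + P) (V(P) = -6 + 3*√(P - 1) = -6 + 3*√(-1 + P))
E(U, M) = 41 + U*(-6 + 3*√10)/3 (E(U, M) = ((-6 + 3*√(-1 + 11))*U + 123)/3 = ((-6 + 3*√10)*U + 123)/3 = (U*(-6 + 3*√10) + 123)/3 = (123 + U*(-6 + 3*√10))/3 = 41 + U*(-6 + 3*√10)/3)
R = 21609/4 (R = ((-7 + 0)*(6 + (½)*3²))² = (-7*(6 + (½)*9))² = (-7*(6 + 9/2))² = (-7*21/2)² = (-147/2)² = 21609/4 ≈ 5402.3)
R - E(-22, 35) = 21609/4 - (41 - 1*(-22)*(2 - √10)) = 21609/4 - (41 + (44 - 22*√10)) = 21609/4 - (85 - 22*√10) = 21609/4 + (-85 + 22*√10) = 21269/4 + 22*√10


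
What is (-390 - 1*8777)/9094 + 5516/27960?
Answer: -12884176/15891765 ≈ -0.81075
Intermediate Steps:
(-390 - 1*8777)/9094 + 5516/27960 = (-390 - 8777)*(1/9094) + 5516*(1/27960) = -9167*1/9094 + 1379/6990 = -9167/9094 + 1379/6990 = -12884176/15891765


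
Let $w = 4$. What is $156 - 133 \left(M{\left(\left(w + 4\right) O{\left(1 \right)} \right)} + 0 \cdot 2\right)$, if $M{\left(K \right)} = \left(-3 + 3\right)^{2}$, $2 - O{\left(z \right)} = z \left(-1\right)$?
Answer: $156$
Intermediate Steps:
$O{\left(z \right)} = 2 + z$ ($O{\left(z \right)} = 2 - z \left(-1\right) = 2 - - z = 2 + z$)
$M{\left(K \right)} = 0$ ($M{\left(K \right)} = 0^{2} = 0$)
$156 - 133 \left(M{\left(\left(w + 4\right) O{\left(1 \right)} \right)} + 0 \cdot 2\right) = 156 - 133 \left(0 + 0 \cdot 2\right) = 156 - 133 \left(0 + 0\right) = 156 - 0 = 156 + 0 = 156$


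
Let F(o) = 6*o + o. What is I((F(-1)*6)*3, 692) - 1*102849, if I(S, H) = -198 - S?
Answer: -102921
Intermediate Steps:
F(o) = 7*o
I((F(-1)*6)*3, 692) - 1*102849 = (-198 - (7*(-1))*6*3) - 1*102849 = (-198 - (-7*6)*3) - 102849 = (-198 - (-42)*3) - 102849 = (-198 - 1*(-126)) - 102849 = (-198 + 126) - 102849 = -72 - 102849 = -102921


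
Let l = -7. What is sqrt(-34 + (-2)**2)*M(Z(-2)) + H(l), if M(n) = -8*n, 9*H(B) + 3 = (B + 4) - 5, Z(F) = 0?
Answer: -11/9 ≈ -1.2222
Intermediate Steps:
H(B) = -4/9 + B/9 (H(B) = -1/3 + ((B + 4) - 5)/9 = -1/3 + ((4 + B) - 5)/9 = -1/3 + (-1 + B)/9 = -1/3 + (-1/9 + B/9) = -4/9 + B/9)
sqrt(-34 + (-2)**2)*M(Z(-2)) + H(l) = sqrt(-34 + (-2)**2)*(-8*0) + (-4/9 + (1/9)*(-7)) = sqrt(-34 + 4)*0 + (-4/9 - 7/9) = sqrt(-30)*0 - 11/9 = (I*sqrt(30))*0 - 11/9 = 0 - 11/9 = -11/9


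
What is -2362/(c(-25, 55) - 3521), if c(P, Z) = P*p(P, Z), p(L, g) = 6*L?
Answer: -2362/229 ≈ -10.314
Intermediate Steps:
c(P, Z) = 6*P² (c(P, Z) = P*(6*P) = 6*P²)
-2362/(c(-25, 55) - 3521) = -2362/(6*(-25)² - 3521) = -2362/(6*625 - 3521) = -2362/(3750 - 3521) = -2362/229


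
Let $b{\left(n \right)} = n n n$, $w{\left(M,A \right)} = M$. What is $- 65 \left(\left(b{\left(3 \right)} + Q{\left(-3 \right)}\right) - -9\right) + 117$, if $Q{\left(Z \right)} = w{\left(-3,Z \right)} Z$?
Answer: $-2808$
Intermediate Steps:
$b{\left(n \right)} = n^{3}$ ($b{\left(n \right)} = n^{2} n = n^{3}$)
$Q{\left(Z \right)} = - 3 Z$
$- 65 \left(\left(b{\left(3 \right)} + Q{\left(-3 \right)}\right) - -9\right) + 117 = - 65 \left(\left(3^{3} - -9\right) - -9\right) + 117 = - 65 \left(\left(27 + 9\right) + 9\right) + 117 = - 65 \left(36 + 9\right) + 117 = \left(-65\right) 45 + 117 = -2925 + 117 = -2808$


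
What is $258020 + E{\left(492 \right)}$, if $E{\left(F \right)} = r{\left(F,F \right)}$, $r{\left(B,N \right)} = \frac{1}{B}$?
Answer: $\frac{126945841}{492} \approx 2.5802 \cdot 10^{5}$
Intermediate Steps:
$E{\left(F \right)} = \frac{1}{F}$
$258020 + E{\left(492 \right)} = 258020 + \frac{1}{492} = \frac{126945841}{492}$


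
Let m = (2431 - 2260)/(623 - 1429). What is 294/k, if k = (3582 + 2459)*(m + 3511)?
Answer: 33852/2442026785 ≈ 1.3862e-5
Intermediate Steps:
m = -171/806 (m = 171/(-806) = 171*(-1/806) = -171/806 ≈ -0.21216)
k = 17094187495/806 (k = (3582 + 2459)*(-171/806 + 3511) = 6041*(2829695/806) = 17094187495/806 ≈ 2.1209e+7)
294/k = 294/(17094187495/806) = 294*(806/17094187495) = 33852/2442026785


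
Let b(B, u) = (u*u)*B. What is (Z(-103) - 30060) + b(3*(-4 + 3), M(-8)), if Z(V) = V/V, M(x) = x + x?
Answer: -30827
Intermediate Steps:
M(x) = 2*x
Z(V) = 1
b(B, u) = B*u² (b(B, u) = u²*B = B*u²)
(Z(-103) - 30060) + b(3*(-4 + 3), M(-8)) = (1 - 30060) + (3*(-4 + 3))*(2*(-8))² = -30059 + (3*(-1))*(-16)² = -30059 - 3*256 = -30059 - 768 = -30827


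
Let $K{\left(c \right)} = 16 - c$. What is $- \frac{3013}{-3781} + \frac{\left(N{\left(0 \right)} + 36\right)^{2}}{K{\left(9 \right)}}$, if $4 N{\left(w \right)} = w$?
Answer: $\frac{4921267}{26467} \approx 185.94$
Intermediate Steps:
$N{\left(w \right)} = \frac{w}{4}$
$- \frac{3013}{-3781} + \frac{\left(N{\left(0 \right)} + 36\right)^{2}}{K{\left(9 \right)}} = - \frac{3013}{-3781} + \frac{\left(\frac{1}{4} \cdot 0 + 36\right)^{2}}{16 - 9} = \left(-3013\right) \left(- \frac{1}{3781}\right) + \frac{\left(0 + 36\right)^{2}}{16 - 9} = \frac{3013}{3781} + \frac{36^{2}}{7} = \frac{3013}{3781} + 1296 \cdot \frac{1}{7} = \frac{3013}{3781} + \frac{1296}{7} = \frac{4921267}{26467}$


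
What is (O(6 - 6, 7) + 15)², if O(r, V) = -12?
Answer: 9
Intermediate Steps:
(O(6 - 6, 7) + 15)² = (-12 + 15)² = 3² = 9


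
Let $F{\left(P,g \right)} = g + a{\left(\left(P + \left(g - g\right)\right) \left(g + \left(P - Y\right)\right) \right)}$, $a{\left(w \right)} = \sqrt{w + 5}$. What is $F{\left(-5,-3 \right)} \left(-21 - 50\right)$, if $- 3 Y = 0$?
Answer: $213 - 213 \sqrt{5} \approx -263.28$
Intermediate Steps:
$Y = 0$ ($Y = \left(- \frac{1}{3}\right) 0 = 0$)
$a{\left(w \right)} = \sqrt{5 + w}$
$F{\left(P,g \right)} = g + \sqrt{5 + P \left(P + g\right)}$ ($F{\left(P,g \right)} = g + \sqrt{5 + \left(P + \left(g - g\right)\right) \left(g + \left(P - 0\right)\right)} = g + \sqrt{5 + \left(P + 0\right) \left(g + \left(P + 0\right)\right)} = g + \sqrt{5 + P \left(g + P\right)} = g + \sqrt{5 + P \left(P + g\right)}$)
$F{\left(-5,-3 \right)} \left(-21 - 50\right) = \left(-3 + \sqrt{5 - 5 \left(-5 - 3\right)}\right) \left(-21 - 50\right) = \left(-3 + \sqrt{5 - -40}\right) \left(-71\right) = \left(-3 + \sqrt{5 + 40}\right) \left(-71\right) = \left(-3 + \sqrt{45}\right) \left(-71\right) = \left(-3 + 3 \sqrt{5}\right) \left(-71\right) = 213 - 213 \sqrt{5}$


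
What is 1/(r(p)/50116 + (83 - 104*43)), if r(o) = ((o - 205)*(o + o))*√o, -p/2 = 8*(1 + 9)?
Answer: -688966966149/3024012436827961 - 1463387200*I*√10/3024012436827961 ≈ -0.00022783 - 1.5303e-6*I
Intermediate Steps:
p = -160 (p = -16*(1 + 9) = -16*10 = -2*80 = -160)
r(o) = 2*o^(3/2)*(-205 + o) (r(o) = ((-205 + o)*(2*o))*√o = (2*o*(-205 + o))*√o = 2*o^(3/2)*(-205 + o))
1/(r(p)/50116 + (83 - 104*43)) = 1/((2*(-160)^(3/2)*(-205 - 160))/50116 + (83 - 104*43)) = 1/((2*(-640*I*√10)*(-365))*(1/50116) + (83 - 4472)) = 1/((467200*I*√10)*(1/50116) - 4389) = 1/(116800*I*√10/12529 - 4389) = 1/(-4389 + 116800*I*√10/12529)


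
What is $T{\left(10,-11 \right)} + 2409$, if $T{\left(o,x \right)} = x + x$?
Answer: $2387$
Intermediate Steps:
$T{\left(o,x \right)} = 2 x$
$T{\left(10,-11 \right)} + 2409 = 2 \left(-11\right) + 2409 = -22 + 2409 = 2387$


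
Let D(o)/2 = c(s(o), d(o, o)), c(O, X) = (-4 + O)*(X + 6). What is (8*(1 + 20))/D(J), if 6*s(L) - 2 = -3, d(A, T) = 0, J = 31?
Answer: -84/25 ≈ -3.3600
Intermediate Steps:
s(L) = -⅙ (s(L) = ⅓ + (⅙)*(-3) = ⅓ - ½ = -⅙)
c(O, X) = (-4 + O)*(6 + X)
D(o) = -50 (D(o) = 2*(-24 - 4*0 + 6*(-⅙) - ⅙*0) = 2*(-24 + 0 - 1 + 0) = 2*(-25) = -50)
(8*(1 + 20))/D(J) = (8*(1 + 20))/(-50) = (8*21)*(-1/50) = 168*(-1/50) = -84/25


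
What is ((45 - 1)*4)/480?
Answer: 11/30 ≈ 0.36667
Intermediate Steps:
((45 - 1)*4)/480 = (44*4)*(1/480) = 176*(1/480) = 11/30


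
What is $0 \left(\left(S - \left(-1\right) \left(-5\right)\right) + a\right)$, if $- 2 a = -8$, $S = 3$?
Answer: $0$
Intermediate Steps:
$a = 4$ ($a = \left(- \frac{1}{2}\right) \left(-8\right) = 4$)
$0 \left(\left(S - \left(-1\right) \left(-5\right)\right) + a\right) = 0 \left(\left(3 - \left(-1\right) \left(-5\right)\right) + 4\right) = 0 \left(\left(3 - 5\right) + 4\right) = 0 \left(-2 + 4\right) = 0 \cdot 2 = 0$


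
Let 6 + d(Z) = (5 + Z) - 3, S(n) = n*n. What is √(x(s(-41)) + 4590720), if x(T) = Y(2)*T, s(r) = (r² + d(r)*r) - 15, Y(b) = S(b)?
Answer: 2*√1151191 ≈ 2145.9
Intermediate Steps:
S(n) = n²
Y(b) = b²
d(Z) = -4 + Z (d(Z) = -6 + ((5 + Z) - 3) = -6 + (2 + Z) = -4 + Z)
s(r) = -15 + r² + r*(-4 + r) (s(r) = (r² + (-4 + r)*r) - 15 = (r² + r*(-4 + r)) - 15 = -15 + r² + r*(-4 + r))
x(T) = 4*T (x(T) = 2²*T = 4*T)
√(x(s(-41)) + 4590720) = √(4*(-15 + (-41)² - 41*(-4 - 41)) + 4590720) = √(4*(-15 + 1681 - 41*(-45)) + 4590720) = √(4*(-15 + 1681 + 1845) + 4590720) = √(4*3511 + 4590720) = √(14044 + 4590720) = √4604764 = 2*√1151191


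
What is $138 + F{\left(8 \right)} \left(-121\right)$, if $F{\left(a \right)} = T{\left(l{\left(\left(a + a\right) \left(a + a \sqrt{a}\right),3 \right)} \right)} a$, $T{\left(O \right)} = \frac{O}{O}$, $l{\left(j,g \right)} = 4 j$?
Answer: $-830$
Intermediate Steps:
$T{\left(O \right)} = 1$
$F{\left(a \right)} = a$ ($F{\left(a \right)} = 1 a = a$)
$138 + F{\left(8 \right)} \left(-121\right) = 138 + 8 \left(-121\right) = 138 - 968 = -830$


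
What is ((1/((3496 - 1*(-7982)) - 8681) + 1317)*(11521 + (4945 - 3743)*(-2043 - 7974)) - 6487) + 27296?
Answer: -44310247169677/2797 ≈ -1.5842e+10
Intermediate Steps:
((1/((3496 - 1*(-7982)) - 8681) + 1317)*(11521 + (4945 - 3743)*(-2043 - 7974)) - 6487) + 27296 = ((1/((3496 + 7982) - 8681) + 1317)*(11521 + 1202*(-10017)) - 6487) + 27296 = ((1/(11478 - 8681) + 1317)*(11521 - 12040434) - 6487) + 27296 = ((1/2797 + 1317)*(-12028913) - 6487) + 27296 = ((3683650/2797)*(-12028913) - 6487) + 27296 = (-44310305372450/2797 - 6487) + 27296 = -44310323516589/2797 + 27296 = -44310247169677/2797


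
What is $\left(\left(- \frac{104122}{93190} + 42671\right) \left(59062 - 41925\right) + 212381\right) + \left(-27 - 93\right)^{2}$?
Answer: $\frac{34082404824903}{46595} \approx 7.3146 \cdot 10^{8}$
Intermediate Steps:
$\left(\left(- \frac{104122}{93190} + 42671\right) \left(59062 - 41925\right) + 212381\right) + \left(-27 - 93\right)^{2} = \left(\left(\left(-104122\right) \frac{1}{93190} + 42671\right) 17137 + 212381\right) + \left(-120\right)^{2} = \left(\left(- \frac{52061}{46595} + 42671\right) 17137 + 212381\right) + 14400 = \left(\frac{1988203184}{46595} \cdot 17137 + 212381\right) + 14400 = \left(\frac{34071837964208}{46595} + 212381\right) + 14400 = \frac{34081733856903}{46595} + 14400 = \frac{34082404824903}{46595}$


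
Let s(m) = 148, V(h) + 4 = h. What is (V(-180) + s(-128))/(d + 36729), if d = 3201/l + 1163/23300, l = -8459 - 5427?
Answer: -5823788400/5941690898159 ≈ -0.00098016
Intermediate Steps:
V(h) = -4 + h
l = -13886
d = -29216941/161771900 (d = 3201/(-13886) + 1163/23300 = 3201*(-1/13886) + 1163*(1/23300) = -3201/13886 + 1163/23300 = -29216941/161771900 ≈ -0.18061)
(V(-180) + s(-128))/(d + 36729) = ((-4 - 180) + 148)/(-29216941/161771900 + 36729) = (-184 + 148)/(5941690898159/161771900) = -36*161771900/5941690898159 = -5823788400/5941690898159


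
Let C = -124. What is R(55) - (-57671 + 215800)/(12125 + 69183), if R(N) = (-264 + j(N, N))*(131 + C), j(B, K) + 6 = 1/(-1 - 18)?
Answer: -2923343887/1544852 ≈ -1892.3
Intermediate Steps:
j(B, K) = -115/19 (j(B, K) = -6 + 1/(-1 - 18) = -6 + 1/(-19) = -6 - 1/19 = -115/19)
R(N) = -35917/19 (R(N) = (-264 - 115/19)*(131 - 124) = -5131/19*7 = -35917/19)
R(55) - (-57671 + 215800)/(12125 + 69183) = -35917/19 - (-57671 + 215800)/(12125 + 69183) = -35917/19 - 158129/81308 = -2923343887/1544852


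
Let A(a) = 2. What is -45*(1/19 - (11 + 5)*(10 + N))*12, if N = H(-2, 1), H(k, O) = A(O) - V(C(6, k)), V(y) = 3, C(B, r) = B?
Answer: 1476900/19 ≈ 77732.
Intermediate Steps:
H(k, O) = -1 (H(k, O) = 2 - 1*3 = 2 - 3 = -1)
N = -1
-45*(1/19 - (11 + 5)*(10 + N))*12 = -45*(1/19 - (11 + 5)*(10 - 1))*12 = -45*(1/19 - 16*9)*12 = -45*(1/19 - 1*144)*12 = -45*(1/19 - 144)*12 = -45*(-2735/19)*12 = (123075/19)*12 = 1476900/19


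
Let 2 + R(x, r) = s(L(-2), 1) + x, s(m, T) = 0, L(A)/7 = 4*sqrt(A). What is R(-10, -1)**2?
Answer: 144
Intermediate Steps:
L(A) = 28*sqrt(A) (L(A) = 7*(4*sqrt(A)) = 28*sqrt(A))
R(x, r) = -2 + x (R(x, r) = -2 + (0 + x) = -2 + x)
R(-10, -1)**2 = (-2 - 10)**2 = (-12)**2 = 144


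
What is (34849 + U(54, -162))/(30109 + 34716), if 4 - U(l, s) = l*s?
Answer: 43601/64825 ≈ 0.67260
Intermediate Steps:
U(l, s) = 4 - l*s
(34849 + U(54, -162))/(30109 + 34716) = (34849 + (4 - 1*54*(-162)))/(30109 + 34716) = (34849 + (4 + 8748))/64825 = (34849 + 8752)*(1/64825) = 43601*(1/64825) = 43601/64825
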